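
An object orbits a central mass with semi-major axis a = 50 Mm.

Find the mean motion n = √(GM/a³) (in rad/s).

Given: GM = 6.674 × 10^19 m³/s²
a = 50 Mm = 5 × 10^7 m
GM = 6.674 × 10^19 m³/s²
a³ = 1.25 × 10^23 m³
GM/a³ = (6.674 × 10^19) / (1.25 × 10^23) = 0.00053392 s⁻²
n = √(GM/a³) = 0.0231067 rad/s ≈ 0.02311 rad/s

Final answer: n = 0.02311 rad/s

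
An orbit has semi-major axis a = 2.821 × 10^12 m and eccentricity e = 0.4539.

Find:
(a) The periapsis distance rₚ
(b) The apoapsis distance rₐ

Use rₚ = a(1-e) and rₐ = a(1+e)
a = 2.821 × 10^12 m
e = 0.4539:  1 − e = 0.5461,  1 + e = 1.4539
(a) rₚ = a(1 − e) = 2.821 × 10^12 m × 0.5461 = 1.54055 × 10^12 m ≈ 1.541 × 10^12 m
(b) rₐ = a(1 + e) = 2.821 × 10^12 m × 1.4539 = 4.10145 × 10^12 m ≈ 4.101 × 10^12 m

Final answer:
(a) rₚ = 1.541 × 10^12 m
(b) rₐ = 4.101 × 10^12 m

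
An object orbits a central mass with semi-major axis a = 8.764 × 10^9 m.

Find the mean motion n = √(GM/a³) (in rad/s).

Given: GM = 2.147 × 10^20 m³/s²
a = 8.764 × 10^9 m
GM = 2.147 × 10^20 m³/s²
a³ = 6.73143 × 10^29 m³
GM/a³ = (2.147 × 10^20) / (6.73143 × 10^29) = 3.18952 × 10^-10 s⁻²
n = √(GM/a³) = 1.78592 × 10^-5 rad/s ≈ 1.786 × 10^-5 rad/s

Final answer: n = 1.786 × 10^-5 rad/s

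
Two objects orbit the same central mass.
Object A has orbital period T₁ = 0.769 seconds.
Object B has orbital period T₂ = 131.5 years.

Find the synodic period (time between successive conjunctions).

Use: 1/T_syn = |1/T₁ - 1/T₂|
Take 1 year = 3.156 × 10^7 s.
T₁ = 0.769 seconds
T₂ = 131.5 years = 4.15014 × 10^9 s
1/T₁ = 1.30039 s⁻¹
1/T₂ = 2.40956 × 10^-10 s⁻¹
|1/T₁ − 1/T₂| = 1.30039 s⁻¹
T_syn = 1 / |1/T₁ − 1/T₂| = 0.769 s ≈ 0.769 seconds

Final answer: T_syn = 0.769 seconds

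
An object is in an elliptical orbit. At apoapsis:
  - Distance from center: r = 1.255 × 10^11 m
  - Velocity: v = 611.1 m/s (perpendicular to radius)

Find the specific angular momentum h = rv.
r = 1.255 × 10^11 m
v = 611.1 m/s
h = rv = 1.255 × 10^11 × 611.1 = 7.6693 × 10^13 m²/s ≈ 7.669 × 10^13 m²/s

Final answer: h = 7.669 × 10^13 m²/s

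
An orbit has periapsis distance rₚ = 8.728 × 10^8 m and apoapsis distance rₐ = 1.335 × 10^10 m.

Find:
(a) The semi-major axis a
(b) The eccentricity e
rₚ = 8.728 × 10^8 m
rₐ = 1.335 × 10^10 m
(a) a = (rₚ + rₐ)/2 = 7.1114 × 10^9 m ≈ 7.111 × 10^9 m
(b) e = (rₐ − rₚ)/(rₐ + rₚ) = (1.24772 × 10^10) / (1.42228 × 10^10) = 0.877267

Final answer:
(a) a = 7.111 × 10^9 m
(b) e = 0.8773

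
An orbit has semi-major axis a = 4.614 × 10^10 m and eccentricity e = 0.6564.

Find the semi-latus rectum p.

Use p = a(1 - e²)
a = 4.614 × 10^10 m
e = 0.6564,  e² = 0.430861,  1 − e² = 0.569139
p = a(1 − e²) = 4.614 × 10^10 m × 0.569139 = 2.62601 × 10^10 m ≈ 2.626 × 10^10 m

Final answer: p = 2.626 × 10^10 m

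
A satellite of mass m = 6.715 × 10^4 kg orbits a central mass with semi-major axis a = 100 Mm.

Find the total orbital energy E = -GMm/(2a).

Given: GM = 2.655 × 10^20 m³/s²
a = 100 Mm = 1 × 10^8 m
GM = 2.655 × 10^20 m³/s²
2a = 2 × 10^8 m
GMm = 2.655 × 10^20 × 67150 = 1.78283 × 10^25 m³·kg/s²
E = −GMm/(2a) = -8.91416 × 10^16 J ≈ -89.14 PJ

Final answer: -89.14 PJ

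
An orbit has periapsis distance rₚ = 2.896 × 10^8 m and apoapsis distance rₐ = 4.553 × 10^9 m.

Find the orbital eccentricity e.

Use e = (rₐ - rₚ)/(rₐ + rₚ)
rₚ = 2.896 × 10^8 m
rₐ = 4.553 × 10^9 m
rₐ − rₚ = 4.2634 × 10^9 m
rₐ + rₚ = 4.8426 × 10^9 m
e = (rₐ − rₚ)/(rₐ + rₚ) = 0.880395

Final answer: e = 0.8804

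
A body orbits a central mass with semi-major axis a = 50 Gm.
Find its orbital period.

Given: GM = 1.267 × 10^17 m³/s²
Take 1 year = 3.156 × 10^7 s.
a = 50 Gm = 5 × 10^10 m
GM = 1.267 × 10^17 m³/s²
a³ = 1.25 × 10^32 m³
T = 2π √(a³/GM) = 2π √((1.25 × 10^32) / (1.267 × 10^17)) = 2π × 3.14099 × 10^7 s
T = 1.97354 × 10^8 s ≈ 6.253 years

Final answer: 6.253 years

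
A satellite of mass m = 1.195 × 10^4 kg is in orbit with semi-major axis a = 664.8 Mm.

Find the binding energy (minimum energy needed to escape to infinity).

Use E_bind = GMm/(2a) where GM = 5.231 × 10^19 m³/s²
a = 664.8 Mm = 6.648 × 10^8 m
GM = 5.231 × 10^19 m³/s²
m = 1.195 × 10^4 kg
GMm = 5.231 × 10^19 × 11950 = 6.25104 × 10^23 m³·kg/s²
2a = 1.3296 × 10^9 m
E_bind = GMm/(2a) = 4.70145 × 10^14 J ≈ 470.1 TJ

Final answer: 470.1 TJ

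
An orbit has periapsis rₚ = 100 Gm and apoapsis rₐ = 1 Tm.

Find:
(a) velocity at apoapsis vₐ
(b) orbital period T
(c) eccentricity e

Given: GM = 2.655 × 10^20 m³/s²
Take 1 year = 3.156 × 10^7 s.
rₚ = 100 Gm = 1 × 10^11 m
rₐ = 1 Tm = 1 × 10^12 m
GM = 2.655 × 10^20 m³/s²
a = (rₚ + rₐ)/2 = 5.5 × 10^11 m
e = (rₐ − rₚ)/(rₐ + rₚ) = (9 × 10^11) / (1.1 × 10^12) = 0.818182
(a) vₐ² = GM (2/rₐ − 1/a) = 2.655 × 10^20 × (2 × 10^-12 − 1.81818 × 10^-12) = 4.82727 × 10^7 m²/s²;  vₐ = 6947.86 m/s ≈ 6.948 km/s
(b) a³ = 1.66375 × 10^35 m³;  T = 2π √(a³/GM) = 2π × 2.50329 × 10^7 s = 1.57287 × 10^8 s ≈ 4.984 years
(c) e = 0.818182 ≈ 0.8182

Final answer:
(a) velocity at apoapsis vₐ = 6.948 km/s
(b) orbital period T = 4.984 years
(c) eccentricity e = 0.8182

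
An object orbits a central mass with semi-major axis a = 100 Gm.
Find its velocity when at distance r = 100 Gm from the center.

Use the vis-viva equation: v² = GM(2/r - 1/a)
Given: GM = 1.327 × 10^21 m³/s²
a = 100 Gm = 1 × 10^11 m
r = 100 Gm = 1 × 10^11 m
GM = 1.327 × 10^21 m³/s²
2/r − 1/a = 2 × 10^-11 − 1 × 10^-11 = 1 × 10^-11 m⁻¹
v² = GM (2/r − 1/a) = 1.327 × 10^10 m²/s²
v = 115195 m/s ≈ 115.2 km/s

Final answer: 115.2 km/s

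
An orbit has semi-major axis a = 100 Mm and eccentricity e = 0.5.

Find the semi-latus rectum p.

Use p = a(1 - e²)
a = 100 Mm = 1 × 10^8 m
e = 0.5,  e² = 0.25,  1 − e² = 0.75
p = a(1 − e²) = 1 × 10^8 m × 0.75 = 7.5 × 10^7 m ≈ 75 Mm

Final answer: p = 75 Mm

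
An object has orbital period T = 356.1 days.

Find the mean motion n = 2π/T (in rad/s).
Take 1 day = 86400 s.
T = 356.1 days = 3.0767 × 10^7 s
n = 2π / (3.0767 × 10^7 s) = 2.04218 × 10^-7 rad/s ≈ 2.042 × 10^-7 rad/s

Final answer: n = 2.042 × 10^-7 rad/s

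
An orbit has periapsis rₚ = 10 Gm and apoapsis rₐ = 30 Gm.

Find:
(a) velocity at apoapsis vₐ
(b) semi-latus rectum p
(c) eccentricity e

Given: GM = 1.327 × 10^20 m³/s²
rₚ = 10 Gm = 1 × 10^10 m
rₐ = 30 Gm = 3 × 10^10 m
GM = 1.327 × 10^20 m³/s²
a = (rₚ + rₐ)/2 = 2 × 10^10 m
e = (rₐ − rₚ)/(rₐ + rₚ) = (2 × 10^10) / (4 × 10^10) = 0.5
(a) vₐ² = GM (2/rₐ − 1/a) = 1.327 × 10^20 × (6.66667 × 10^-11 − 5 × 10^-11) = 2.21167 × 10^9 m²/s²;  vₐ = 47028.4 m/s ≈ 47.03 km/s
(b) 1 − e² = 0.75;  p = a(1 − e²) = 2 × 10^10 × 0.75 = 1.5 × 10^10 m ≈ 15 Gm
(c) e = 0.5 ≈ 0.5

Final answer:
(a) velocity at apoapsis vₐ = 47.03 km/s
(b) semi-latus rectum p = 15 Gm
(c) eccentricity e = 0.5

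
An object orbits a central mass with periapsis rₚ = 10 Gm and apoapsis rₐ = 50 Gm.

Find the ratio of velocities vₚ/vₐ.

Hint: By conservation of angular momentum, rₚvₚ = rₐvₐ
rₚ = 10 Gm = 1 × 10^10 m
rₐ = 50 Gm = 5 × 10^10 m
rₚvₚ = rₐvₐ  ⇒  vₚ/vₐ = rₐ/rₚ
vₚ/vₐ = (5 × 10^10) / (1 × 10^10) = 5

Final answer: vₚ/vₐ = 5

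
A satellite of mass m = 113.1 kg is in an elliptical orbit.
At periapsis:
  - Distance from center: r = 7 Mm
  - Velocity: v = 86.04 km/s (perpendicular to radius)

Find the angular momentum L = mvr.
r = 7 Mm = 7 × 10^6 m
v = 86.04 km/s = 86040 m/s
vr = 86040 × 7 × 10^6 = 6.0228 × 10^11 m²/s
L = m × vr = 113.1 × 6.0228 × 10^11 = 6.81179 × 10^13 kg·m²/s ≈ 6.812 × 10^13 kg·m²/s

Final answer: L = 6.812 × 10^13 kg·m²/s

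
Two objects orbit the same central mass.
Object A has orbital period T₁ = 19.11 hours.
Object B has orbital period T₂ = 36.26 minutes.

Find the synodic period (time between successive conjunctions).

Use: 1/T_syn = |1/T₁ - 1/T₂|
T₁ = 19.11 hours = 68796 s
T₂ = 36.26 minutes = 2175.6 s
1/T₁ = 1.45357 × 10^-5 s⁻¹
1/T₂ = 0.000459643 s⁻¹
|1/T₁ − 1/T₂| = 0.000445108 s⁻¹
T_syn = 1 / |1/T₁ − 1/T₂| = 2246.65 s ≈ 37.44 minutes

Final answer: T_syn = 37.44 minutes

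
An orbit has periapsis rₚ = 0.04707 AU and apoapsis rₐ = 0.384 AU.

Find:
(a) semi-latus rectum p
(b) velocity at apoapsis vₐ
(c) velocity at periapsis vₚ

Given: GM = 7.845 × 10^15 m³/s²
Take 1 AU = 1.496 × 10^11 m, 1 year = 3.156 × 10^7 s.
rₚ = 0.04707 AU = 7.04167 × 10^9 m
rₐ = 0.384 AU = 5.74464 × 10^10 m
GM = 7.845 × 10^15 m³/s²
a = (rₚ + rₐ)/2 = 3.2244 × 10^10 m
e = (rₐ − rₚ)/(rₐ + rₚ) = (5.04047 × 10^10) / (6.44881 × 10^10) = 0.781613
(a) 1 − e² = 0.389081;  p = a(1 − e²) = 3.2244 × 10^10 × 0.389081 = 1.25455 × 10^10 m ≈ 0.08386 AU
(b) vₐ² = GM (2/rₐ − 1/a) = 7.845 × 10^15 × (3.48151 × 10^-11 − 3.10135 × 10^-11) = 29823.4 m²/s²;  vₐ = 172.694 m/s ≈ 172.7 m/s
(c) vₚ² = GM (2/rₚ − 1/a) = 7.845 × 10^15 × (2.84023 × 10^-10 − 3.10135 × 10^-11) = 1.98486 × 10^6 m²/s²;  vₚ = 1408.85 m/s ≈ 0.2972 AU/year

Final answer:
(a) semi-latus rectum p = 0.08386 AU
(b) velocity at apoapsis vₐ = 172.7 m/s
(c) velocity at periapsis vₚ = 0.2972 AU/year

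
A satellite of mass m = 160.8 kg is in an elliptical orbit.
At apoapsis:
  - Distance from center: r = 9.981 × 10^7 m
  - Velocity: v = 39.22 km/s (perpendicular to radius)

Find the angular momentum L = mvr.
r = 9.981 × 10^7 m
v = 39.22 km/s = 39220 m/s
vr = 39220 × 9.981 × 10^7 = 3.91455 × 10^12 m²/s
L = m × vr = 160.8 × 3.91455 × 10^12 = 6.29459 × 10^14 kg·m²/s ≈ 6.295 × 10^14 kg·m²/s

Final answer: L = 6.295 × 10^14 kg·m²/s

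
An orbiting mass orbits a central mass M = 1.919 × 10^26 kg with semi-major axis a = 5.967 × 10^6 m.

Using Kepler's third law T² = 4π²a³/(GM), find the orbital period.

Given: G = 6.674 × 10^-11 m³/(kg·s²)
M = 1.919 × 10^26 kg
GM = G × M = 6.674 × 10^-11 × 1.919 × 10^26 = 1.28074 × 10^16 m³/s²
a = 5.967 × 10^6 m
a³ = 2.12456 × 10^20 m³
T = 2π √(a³/GM) = 2π √((2.12456 × 10^20) / (1.28074 × 10^16)) = 2π × 128.796 s
T = 809.251 s ≈ 13.49 minutes

Final answer: 13.49 minutes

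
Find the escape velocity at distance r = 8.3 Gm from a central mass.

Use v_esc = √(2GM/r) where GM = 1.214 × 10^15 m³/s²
r = 8.3 Gm = 8.3 × 10^9 m
GM = 1.214 × 10^15 m³/s²
2GM/r = 2 × (1.214 × 10^15) / (8.3 × 10^9) = 292530 m²/s²
v_esc = √(2GM/r) = 540.861 m/s ≈ 540.9 m/s

Final answer: 540.9 m/s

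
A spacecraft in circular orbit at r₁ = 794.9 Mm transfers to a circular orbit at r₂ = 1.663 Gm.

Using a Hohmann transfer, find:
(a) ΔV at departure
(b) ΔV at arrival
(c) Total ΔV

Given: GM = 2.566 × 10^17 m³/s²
r₁ = 794.9 Mm = 7.949 × 10^8 m
r₂ = 1.663 Gm = 1.663 × 10^9 m
GM = 2.566 × 10^17 m³/s²
Transfer ellipse: a_t = (r₁ + r₂)/2 = 1.22895 × 10^9 m
Circular speed at r₁: v₁ = √(GM/r₁) = 17966.9 m/s
Transfer speed at r₁ (periapsis): v₁ₜ = √(GM(2/r₁ − 1/a_t)) = 20900.2 m/s
(a) ΔV₁ = v₁ₜ − v₁ = 2933.38 m/s ≈ 2.933 km/s
Circular speed at r₂: v₂ = √(GM/r₂) = 12421.7 m/s
Transfer speed at r₂ (apoapsis): v₂ₜ = √(GM(2/r₂ − 1/a_t)) = 9990.13 m/s
(b) ΔV₂ = v₂ − v₂ₜ = 2431.6 m/s ≈ 2.432 km/s
(c) ΔV_total = ΔV₁ + ΔV₂ = 5364.97 m/s ≈ 5.365 km/s

Final answer:
(a) ΔV₁ = 2.933 km/s
(b) ΔV₂ = 2.432 km/s
(c) ΔV_total = 5.365 km/s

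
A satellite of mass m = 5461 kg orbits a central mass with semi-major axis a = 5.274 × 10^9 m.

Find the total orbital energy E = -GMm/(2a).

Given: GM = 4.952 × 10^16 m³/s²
a = 5.274 × 10^9 m
GM = 4.952 × 10^16 m³/s²
2a = 1.0548 × 10^10 m
GMm = 4.952 × 10^16 × 5461 = 2.70429 × 10^20 m³·kg/s²
E = −GMm/(2a) = -2.56379 × 10^10 J ≈ -25.64 GJ

Final answer: -25.64 GJ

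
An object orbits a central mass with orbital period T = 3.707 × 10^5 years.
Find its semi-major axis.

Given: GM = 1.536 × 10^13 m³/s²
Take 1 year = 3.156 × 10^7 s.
T = 3.707 × 10^5 years = 1.16993 × 10^13 s
GM = 1.536 × 10^13 m³/s²
Kepler's third law: a³ = GM T² / (4π²)
T² = 1.36873 × 10^26 s²
a³ = (1.536 × 10^13) × (1.36873 × 10^26) / (4π²) = 5.32538 × 10^37 m³
a = (a³)^(1/3) = 3.76227 × 10^12 m ≈ 3.762 Tm

Final answer: 3.762 Tm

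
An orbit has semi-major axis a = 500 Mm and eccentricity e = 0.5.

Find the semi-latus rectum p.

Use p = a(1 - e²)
a = 500 Mm = 5 × 10^8 m
e = 0.5,  e² = 0.25,  1 − e² = 0.75
p = a(1 − e²) = 5 × 10^8 m × 0.75 = 3.75 × 10^8 m ≈ 375 Mm

Final answer: p = 375 Mm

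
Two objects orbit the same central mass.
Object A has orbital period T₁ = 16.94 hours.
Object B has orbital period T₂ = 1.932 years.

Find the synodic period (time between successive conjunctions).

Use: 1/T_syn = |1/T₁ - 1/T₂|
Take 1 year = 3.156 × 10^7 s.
T₁ = 16.94 hours = 60984 s
T₂ = 1.932 years = 6.09739 × 10^7 s
1/T₁ = 1.63977 × 10^-5 s⁻¹
1/T₂ = 1.64005 × 10^-8 s⁻¹
|1/T₁ − 1/T₂| = 1.63813 × 10^-5 s⁻¹
T_syn = 1 / |1/T₁ − 1/T₂| = 61045.1 s ≈ 16.96 hours

Final answer: T_syn = 16.96 hours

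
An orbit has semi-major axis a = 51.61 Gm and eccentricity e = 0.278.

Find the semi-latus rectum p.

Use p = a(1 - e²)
a = 51.61 Gm = 5.161 × 10^10 m
e = 0.278,  e² = 0.077284,  1 − e² = 0.922716
p = a(1 − e²) = 5.161 × 10^10 m × 0.922716 = 4.76214 × 10^10 m ≈ 47.62 Gm

Final answer: p = 47.62 Gm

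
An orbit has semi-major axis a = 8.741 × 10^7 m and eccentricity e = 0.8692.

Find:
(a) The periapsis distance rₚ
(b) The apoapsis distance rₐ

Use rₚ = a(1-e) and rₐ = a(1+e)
a = 8.741 × 10^7 m
e = 0.8692:  1 − e = 0.1308,  1 + e = 1.8692
(a) rₚ = a(1 − e) = 8.741 × 10^7 m × 0.1308 = 1.14332 × 10^7 m ≈ 1.143 × 10^7 m
(b) rₐ = a(1 + e) = 8.741 × 10^7 m × 1.8692 = 1.63387 × 10^8 m ≈ 1.634 × 10^8 m

Final answer:
(a) rₚ = 1.143 × 10^7 m
(b) rₐ = 1.634 × 10^8 m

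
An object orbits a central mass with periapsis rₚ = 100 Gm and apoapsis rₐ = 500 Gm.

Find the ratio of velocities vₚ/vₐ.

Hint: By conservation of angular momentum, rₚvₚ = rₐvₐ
rₚ = 100 Gm = 1 × 10^11 m
rₐ = 500 Gm = 5 × 10^11 m
rₚvₚ = rₐvₐ  ⇒  vₚ/vₐ = rₐ/rₚ
vₚ/vₐ = (5 × 10^11) / (1 × 10^11) = 5

Final answer: vₚ/vₐ = 5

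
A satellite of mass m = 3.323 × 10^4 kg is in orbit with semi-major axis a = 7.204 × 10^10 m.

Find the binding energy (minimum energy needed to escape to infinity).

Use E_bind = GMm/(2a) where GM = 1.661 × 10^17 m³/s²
a = 7.204 × 10^10 m
GM = 1.661 × 10^17 m³/s²
m = 3.323 × 10^4 kg
GMm = 1.661 × 10^17 × 33230 = 5.5195 × 10^21 m³·kg/s²
2a = 1.4408 × 10^11 m
E_bind = GMm/(2a) = 3.83086 × 10^10 J ≈ 38.31 GJ

Final answer: 38.31 GJ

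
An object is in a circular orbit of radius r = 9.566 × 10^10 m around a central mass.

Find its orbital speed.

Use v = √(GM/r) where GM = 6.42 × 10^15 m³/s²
r = 9.566 × 10^10 m
GM = 6.42 × 10^15 m³/s²
GM/r = (6.42 × 10^15) / (9.566 × 10^10) = 67112.7 m²/s²
v = √(GM/r) = 259.061 m/s ≈ 259.1 m/s

Final answer: 259.1 m/s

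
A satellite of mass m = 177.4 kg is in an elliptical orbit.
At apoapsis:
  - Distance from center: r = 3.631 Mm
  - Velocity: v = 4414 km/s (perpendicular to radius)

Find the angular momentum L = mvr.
r = 3.631 Mm = 3.631 × 10^6 m
v = 4414 km/s = 4.414 × 10^6 m/s
vr = 4.414 × 10^6 × 3.631 × 10^6 = 1.60272 × 10^13 m²/s
L = m × vr = 177.4 × 1.60272 × 10^13 = 2.84323 × 10^15 kg·m²/s ≈ 2.843 × 10^15 kg·m²/s

Final answer: L = 2.843 × 10^15 kg·m²/s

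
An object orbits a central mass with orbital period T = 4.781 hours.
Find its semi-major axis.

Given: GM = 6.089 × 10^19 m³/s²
T = 4.781 hours = 17211.6 s
GM = 6.089 × 10^19 m³/s²
Kepler's third law: a³ = GM T² / (4π²)
T² = 2.96239 × 10^8 s²
a³ = (6.089 × 10^19) × (2.96239 × 10^8) / (4π²) = 4.56908 × 10^26 m³
a = (a³)^(1/3) = 7.70211 × 10^8 m ≈ 770.2 Mm

Final answer: 770.2 Mm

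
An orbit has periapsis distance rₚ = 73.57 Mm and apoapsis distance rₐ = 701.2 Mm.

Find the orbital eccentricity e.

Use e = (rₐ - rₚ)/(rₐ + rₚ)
rₚ = 73.57 Mm = 7.357 × 10^7 m
rₐ = 701.2 Mm = 7.012 × 10^8 m
rₐ − rₚ = 6.2763 × 10^8 m
rₐ + rₚ = 7.7477 × 10^8 m
e = (rₐ − rₚ)/(rₐ + rₚ) = 0.810086

Final answer: e = 0.8101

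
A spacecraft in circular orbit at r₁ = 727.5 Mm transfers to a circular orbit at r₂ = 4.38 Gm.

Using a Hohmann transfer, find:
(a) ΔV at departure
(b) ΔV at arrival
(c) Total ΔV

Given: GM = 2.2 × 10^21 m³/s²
r₁ = 727.5 Mm = 7.275 × 10^8 m
r₂ = 4.38 Gm = 4.38 × 10^9 m
GM = 2.2 × 10^21 m³/s²
Transfer ellipse: a_t = (r₁ + r₂)/2 = 2.55375 × 10^9 m
Circular speed at r₁: v₁ = √(GM/r₁) = 1.73898 × 10^6 m/s
Transfer speed at r₁ (periapsis): v₁ₜ = √(GM(2/r₁ − 1/a_t)) = 2.27742 × 10^6 m/s
(a) ΔV₁ = v₁ₜ − v₁ = 538437 m/s ≈ 538.4 km/s
Circular speed at r₂: v₂ = √(GM/r₂) = 708719 m/s
Transfer speed at r₂ (apoapsis): v₂ₜ = √(GM(2/r₂ − 1/a_t)) = 378270 m/s
(b) ΔV₂ = v₂ − v₂ₜ = 330450 m/s ≈ 330.4 km/s
(c) ΔV_total = ΔV₁ + ΔV₂ = 868886 m/s ≈ 868.9 km/s

Final answer:
(a) ΔV₁ = 538.4 km/s
(b) ΔV₂ = 330.4 km/s
(c) ΔV_total = 868.9 km/s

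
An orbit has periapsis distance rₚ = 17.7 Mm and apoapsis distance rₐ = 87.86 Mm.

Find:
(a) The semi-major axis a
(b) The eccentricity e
rₚ = 17.7 Mm = 1.77 × 10^7 m
rₐ = 87.86 Mm = 8.786 × 10^7 m
(a) a = (rₚ + rₐ)/2 = 5.278 × 10^7 m ≈ 52.78 Mm
(b) e = (rₐ − rₚ)/(rₐ + rₚ) = (7.016 × 10^7) / (1.0556 × 10^8) = 0.664646

Final answer:
(a) a = 52.78 Mm
(b) e = 0.6646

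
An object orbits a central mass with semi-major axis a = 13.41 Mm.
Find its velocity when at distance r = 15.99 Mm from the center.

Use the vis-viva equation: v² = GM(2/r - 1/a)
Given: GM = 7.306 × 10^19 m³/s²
a = 13.41 Mm = 1.341 × 10^7 m
r = 15.99 Mm = 1.599 × 10^7 m
GM = 7.306 × 10^19 m³/s²
2/r − 1/a = 1.25078 × 10^-7 − 7.45712 × 10^-8 = 5.0507 × 10^-8 m⁻¹
v² = GM (2/r − 1/a) = 3.69004 × 10^12 m²/s²
v = 1.92095 × 10^6 m/s ≈ 1921 km/s

Final answer: 1921 km/s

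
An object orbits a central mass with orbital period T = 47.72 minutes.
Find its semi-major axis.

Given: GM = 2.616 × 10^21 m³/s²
T = 47.72 minutes = 2863.2 s
GM = 2.616 × 10^21 m³/s²
Kepler's third law: a³ = GM T² / (4π²)
T² = 8.19791 × 10^6 s²
a³ = (2.616 × 10^21) × (8.19791 × 10^6) / (4π²) = 5.43227 × 10^26 m³
a = (a³)^(1/3) = 8.15944 × 10^8 m ≈ 815.9 Mm

Final answer: 815.9 Mm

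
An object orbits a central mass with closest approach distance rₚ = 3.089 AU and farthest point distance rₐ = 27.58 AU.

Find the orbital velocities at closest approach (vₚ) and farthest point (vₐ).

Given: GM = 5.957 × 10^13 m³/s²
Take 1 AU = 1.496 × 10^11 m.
rₚ = 3.089 AU = 4.62114 × 10^11 m
rₐ = 27.58 AU = 4.12597 × 10^12 m
GM = 5.957 × 10^13 m³/s²
a = (rₚ + rₐ)/2 = 2.29404 × 10^12 m
Vis-viva: v² = GM (2/r − 1/a)
vₚ² = 5.957 × 10^13 × (4.32793 × 10^-12 − 4.35912 × 10^-13) = 231.848 m²/s²
vₚ = 15.2265 m/s ≈ 15.23 m/s
vₐ² = 5.957 × 10^13 × (4.84735 × 10^-13 − 4.35912 × 10^-13) = 2.90837 m²/s²
vₐ = 1.7054 m/s ≈ 1.705 m/s

Final answer: vₚ = 15.23 m/s, vₐ = 1.705 m/s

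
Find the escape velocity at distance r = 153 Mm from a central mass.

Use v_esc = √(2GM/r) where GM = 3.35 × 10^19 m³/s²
r = 153 Mm = 1.53 × 10^8 m
GM = 3.35 × 10^19 m³/s²
2GM/r = 2 × (3.35 × 10^19) / (1.53 × 10^8) = 4.37908 × 10^11 m²/s²
v_esc = √(2GM/r) = 661747 m/s ≈ 661.7 km/s

Final answer: 661.7 km/s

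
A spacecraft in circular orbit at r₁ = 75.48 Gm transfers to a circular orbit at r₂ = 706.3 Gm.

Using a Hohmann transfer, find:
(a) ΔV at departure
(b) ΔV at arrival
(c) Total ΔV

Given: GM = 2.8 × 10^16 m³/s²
r₁ = 75.48 Gm = 7.548 × 10^10 m
r₂ = 706.3 Gm = 7.063 × 10^11 m
GM = 2.8 × 10^16 m³/s²
Transfer ellipse: a_t = (r₁ + r₂)/2 = 3.9089 × 10^11 m
Circular speed at r₁: v₁ = √(GM/r₁) = 609.064 m/s
Transfer speed at r₁ (periapsis): v₁ₜ = √(GM(2/r₁ − 1/a_t)) = 818.711 m/s
(a) ΔV₁ = v₁ₜ − v₁ = 209.646 m/s ≈ 209.6 m/s
Circular speed at r₂: v₂ = √(GM/r₂) = 199.106 m/s
Transfer speed at r₂ (apoapsis): v₂ₜ = √(GM(2/r₂ − 1/a_t)) = 87.493 m/s
(b) ΔV₂ = v₂ − v₂ₜ = 111.613 m/s ≈ 111.6 m/s
(c) ΔV_total = ΔV₁ + ΔV₂ = 321.259 m/s ≈ 321.3 m/s

Final answer:
(a) ΔV₁ = 209.6 m/s
(b) ΔV₂ = 111.6 m/s
(c) ΔV_total = 321.3 m/s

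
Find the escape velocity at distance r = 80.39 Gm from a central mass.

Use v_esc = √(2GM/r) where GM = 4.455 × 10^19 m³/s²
r = 80.39 Gm = 8.039 × 10^10 m
GM = 4.455 × 10^19 m³/s²
2GM/r = 2 × (4.455 × 10^19) / (8.039 × 10^10) = 1.10835 × 10^9 m²/s²
v_esc = √(2GM/r) = 33291.8 m/s ≈ 33.29 km/s

Final answer: 33.29 km/s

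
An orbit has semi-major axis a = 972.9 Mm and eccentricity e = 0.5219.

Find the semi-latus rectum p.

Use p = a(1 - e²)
a = 972.9 Mm = 9.729 × 10^8 m
e = 0.5219,  e² = 0.27238,  1 − e² = 0.72762
p = a(1 − e²) = 9.729 × 10^8 m × 0.72762 = 7.07902 × 10^8 m ≈ 707.9 Mm

Final answer: p = 707.9 Mm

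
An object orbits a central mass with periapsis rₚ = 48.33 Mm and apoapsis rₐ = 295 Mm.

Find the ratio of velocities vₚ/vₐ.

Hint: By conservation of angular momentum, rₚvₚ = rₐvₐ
rₚ = 48.33 Mm = 4.833 × 10^7 m
rₐ = 295 Mm = 2.95 × 10^8 m
rₚvₚ = rₐvₐ  ⇒  vₚ/vₐ = rₐ/rₚ
vₚ/vₐ = (2.95 × 10^8) / (4.833 × 10^7) = 6.10387

Final answer: vₚ/vₐ = 6.104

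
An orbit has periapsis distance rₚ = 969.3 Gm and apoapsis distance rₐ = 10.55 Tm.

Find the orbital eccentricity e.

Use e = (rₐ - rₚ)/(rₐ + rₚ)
rₚ = 969.3 Gm = 9.693 × 10^11 m
rₐ = 10.55 Tm = 1.055 × 10^13 m
rₐ − rₚ = 9.5807 × 10^12 m
rₐ + rₚ = 1.15193 × 10^13 m
e = (rₐ − rₚ)/(rₐ + rₚ) = 0.831709

Final answer: e = 0.8317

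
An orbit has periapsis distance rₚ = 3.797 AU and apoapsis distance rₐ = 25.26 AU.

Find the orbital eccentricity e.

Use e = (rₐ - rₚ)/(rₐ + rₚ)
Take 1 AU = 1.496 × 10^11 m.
rₚ = 3.797 AU = 5.68031 × 10^11 m
rₐ = 25.26 AU = 3.7789 × 10^12 m
rₐ − rₚ = 3.21086 × 10^12 m
rₐ + rₚ = 4.34693 × 10^12 m
e = (rₐ − rₚ)/(rₐ + rₚ) = 0.738652

Final answer: e = 0.7387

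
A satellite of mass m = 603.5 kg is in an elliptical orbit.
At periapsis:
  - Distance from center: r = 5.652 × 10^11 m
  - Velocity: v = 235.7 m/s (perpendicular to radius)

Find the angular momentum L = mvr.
r = 5.652 × 10^11 m
v = 235.7 m/s
vr = 235.7 × 5.652 × 10^11 = 1.33218 × 10^14 m²/s
L = m × vr = 603.5 × 1.33218 × 10^14 = 8.03968 × 10^16 kg·m²/s ≈ 8.04 × 10^16 kg·m²/s

Final answer: L = 8.04 × 10^16 kg·m²/s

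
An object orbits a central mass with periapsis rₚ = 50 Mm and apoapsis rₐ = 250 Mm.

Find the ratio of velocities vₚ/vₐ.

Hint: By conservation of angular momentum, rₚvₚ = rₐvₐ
rₚ = 50 Mm = 5 × 10^7 m
rₐ = 250 Mm = 2.5 × 10^8 m
rₚvₚ = rₐvₐ  ⇒  vₚ/vₐ = rₐ/rₚ
vₚ/vₐ = (2.5 × 10^8) / (5 × 10^7) = 5

Final answer: vₚ/vₐ = 5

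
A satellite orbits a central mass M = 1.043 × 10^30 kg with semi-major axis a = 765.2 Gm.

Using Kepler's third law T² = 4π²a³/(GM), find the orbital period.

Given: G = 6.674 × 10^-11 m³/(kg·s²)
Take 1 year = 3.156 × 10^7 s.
M = 1.043 × 10^30 kg
GM = G × M = 6.674 × 10^-11 × 1.043 × 10^30 = 6.96098 × 10^19 m³/s²
a = 765.2 Gm = 7.652 × 10^11 m
a³ = 4.48048 × 10^35 m³
T = 2π √(a³/GM) = 2π √((4.48048 × 10^35) / (6.96098 × 10^19)) = 2π × 8.02282 × 10^7 s
T = 5.04089 × 10^8 s ≈ 15.97 years

Final answer: 15.97 years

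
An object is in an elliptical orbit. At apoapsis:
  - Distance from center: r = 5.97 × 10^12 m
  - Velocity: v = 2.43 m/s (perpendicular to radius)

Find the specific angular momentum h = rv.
r = 5.97 × 10^12 m
v = 2.43 m/s
h = rv = 5.97 × 10^12 × 2.43 = 1.45071 × 10^13 m²/s ≈ 1.451 × 10^13 m²/s

Final answer: h = 1.451 × 10^13 m²/s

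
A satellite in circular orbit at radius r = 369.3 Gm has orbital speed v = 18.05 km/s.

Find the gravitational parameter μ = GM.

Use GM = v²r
r = 369.3 Gm = 3.693 × 10^11 m
v = 18.05 km/s = 18050 m/s
v² = 3.25802 × 10^8 m²/s²
GM = v²r = 3.25802 × 10^8 × 3.693 × 10^11 = 1.20319 × 10^20 m³/s²
GM ≈ 1.203 × 10^20 m³/s²

Final answer: GM = 1.203 × 10^20 m³/s²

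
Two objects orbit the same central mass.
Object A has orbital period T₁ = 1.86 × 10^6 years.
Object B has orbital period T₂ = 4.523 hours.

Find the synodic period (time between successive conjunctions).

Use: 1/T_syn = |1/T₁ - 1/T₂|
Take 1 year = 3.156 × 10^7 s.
T₁ = 1.86 × 10^6 years = 5.87016 × 10^13 s
T₂ = 4.523 hours = 16282.8 s
1/T₁ = 1.70353 × 10^-14 s⁻¹
1/T₂ = 6.14145 × 10^-5 s⁻¹
|1/T₁ − 1/T₂| = 6.14145 × 10^-5 s⁻¹
T_syn = 1 / |1/T₁ − 1/T₂| = 16282.8 s ≈ 4.523 hours

Final answer: T_syn = 4.523 hours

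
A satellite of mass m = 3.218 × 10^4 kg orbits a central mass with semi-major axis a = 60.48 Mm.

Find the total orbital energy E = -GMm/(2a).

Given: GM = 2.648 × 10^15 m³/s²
a = 60.48 Mm = 6.048 × 10^7 m
GM = 2.648 × 10^15 m³/s²
2a = 1.2096 × 10^8 m
GMm = 2.648 × 10^15 × 32180 = 8.52126 × 10^19 m³·kg/s²
E = −GMm/(2a) = -7.0447 × 10^11 J ≈ -704.5 GJ

Final answer: -704.5 GJ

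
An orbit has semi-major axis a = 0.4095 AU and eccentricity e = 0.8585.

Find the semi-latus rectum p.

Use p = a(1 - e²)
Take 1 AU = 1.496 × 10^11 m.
a = 0.4095 AU = 6.12612 × 10^10 m
e = 0.8585,  e² = 0.737022,  1 − e² = 0.262978
p = a(1 − e²) = 6.12612 × 10^10 m × 0.262978 = 1.61103 × 10^10 m ≈ 0.1077 AU

Final answer: p = 0.1077 AU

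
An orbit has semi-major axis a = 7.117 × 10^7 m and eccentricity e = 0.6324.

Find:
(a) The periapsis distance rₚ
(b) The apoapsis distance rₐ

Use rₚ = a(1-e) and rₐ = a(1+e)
a = 7.117 × 10^7 m
e = 0.6324:  1 − e = 0.3676,  1 + e = 1.6324
(a) rₚ = a(1 − e) = 7.117 × 10^7 m × 0.3676 = 2.61621 × 10^7 m ≈ 2.616 × 10^7 m
(b) rₐ = a(1 + e) = 7.117 × 10^7 m × 1.6324 = 1.16178 × 10^8 m ≈ 1.162 × 10^8 m

Final answer:
(a) rₚ = 2.616 × 10^7 m
(b) rₐ = 1.162 × 10^8 m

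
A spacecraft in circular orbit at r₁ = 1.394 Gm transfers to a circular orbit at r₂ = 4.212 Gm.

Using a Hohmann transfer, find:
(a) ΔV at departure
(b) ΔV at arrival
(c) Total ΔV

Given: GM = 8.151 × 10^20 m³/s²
r₁ = 1.394 Gm = 1.394 × 10^9 m
r₂ = 4.212 Gm = 4.212 × 10^9 m
GM = 8.151 × 10^20 m³/s²
Transfer ellipse: a_t = (r₁ + r₂)/2 = 2.803 × 10^9 m
Circular speed at r₁: v₁ = √(GM/r₁) = 764670 m/s
Transfer speed at r₁ (periapsis): v₁ₜ = √(GM(2/r₁ − 1/a_t)) = 937361 m/s
(a) ΔV₁ = v₁ₜ − v₁ = 172691 m/s ≈ 172.7 km/s
Circular speed at r₂: v₂ = √(GM/r₂) = 439907 m/s
Transfer speed at r₂ (apoapsis): v₂ₜ = √(GM(2/r₂ − 1/a_t)) = 310228 m/s
(b) ΔV₂ = v₂ − v₂ₜ = 129679 m/s ≈ 129.7 km/s
(c) ΔV_total = ΔV₁ + ΔV₂ = 302370 m/s ≈ 302.4 km/s

Final answer:
(a) ΔV₁ = 172.7 km/s
(b) ΔV₂ = 129.7 km/s
(c) ΔV_total = 302.4 km/s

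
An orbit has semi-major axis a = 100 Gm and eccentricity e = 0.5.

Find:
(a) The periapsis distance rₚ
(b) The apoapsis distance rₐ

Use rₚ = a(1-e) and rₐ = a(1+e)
a = 100 Gm = 1 × 10^11 m
e = 0.5:  1 − e = 0.5,  1 + e = 1.5
(a) rₚ = a(1 − e) = 1 × 10^11 m × 0.5 = 5 × 10^10 m ≈ 50 Gm
(b) rₐ = a(1 + e) = 1 × 10^11 m × 1.5 = 1.5 × 10^11 m ≈ 150 Gm

Final answer:
(a) rₚ = 50 Gm
(b) rₐ = 150 Gm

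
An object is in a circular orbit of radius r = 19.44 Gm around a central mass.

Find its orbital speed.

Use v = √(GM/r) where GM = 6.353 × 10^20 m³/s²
r = 19.44 Gm = 1.944 × 10^10 m
GM = 6.353 × 10^20 m³/s²
GM/r = (6.353 × 10^20) / (1.944 × 10^10) = 3.268 × 10^10 m²/s²
v = √(GM/r) = 180776 m/s ≈ 180.8 km/s

Final answer: 180.8 km/s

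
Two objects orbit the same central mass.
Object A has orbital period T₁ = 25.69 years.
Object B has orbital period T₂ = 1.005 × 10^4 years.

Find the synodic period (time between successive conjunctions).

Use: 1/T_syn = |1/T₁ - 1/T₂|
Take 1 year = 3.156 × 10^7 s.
T₁ = 25.69 years = 8.10776 × 10^8 s
T₂ = 1.005 × 10^4 years = 3.17178 × 10^11 s
1/T₁ = 1.23339 × 10^-9 s⁻¹
1/T₂ = 3.1528 × 10^-12 s⁻¹
|1/T₁ − 1/T₂| = 1.23023 × 10^-9 s⁻¹
T_syn = 1 / |1/T₁ − 1/T₂| = 8.12854 × 10^8 s ≈ 25.76 years

Final answer: T_syn = 25.76 years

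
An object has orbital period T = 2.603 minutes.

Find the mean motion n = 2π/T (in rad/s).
T = 2.603 minutes = 156.18 s
n = 2π / 156.18 s = 0.0402304 rad/s ≈ 0.04023 rad/s

Final answer: n = 0.04023 rad/s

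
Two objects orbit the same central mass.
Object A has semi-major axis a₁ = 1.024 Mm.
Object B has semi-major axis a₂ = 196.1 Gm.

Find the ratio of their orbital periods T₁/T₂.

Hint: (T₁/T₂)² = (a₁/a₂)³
a₁ = 1.024 Mm = 1.024 × 10^6 m
a₂ = 196.1 Gm = 1.961 × 10^11 m
a₁/a₂ = 5.22183 × 10^-6
T₁/T₂ = (a₁/a₂)^(3/2) = (5.22183 × 10^-6)^1.5 = 1.19326 × 10^-8

Final answer: T₁/T₂ = 1.193 × 10^-8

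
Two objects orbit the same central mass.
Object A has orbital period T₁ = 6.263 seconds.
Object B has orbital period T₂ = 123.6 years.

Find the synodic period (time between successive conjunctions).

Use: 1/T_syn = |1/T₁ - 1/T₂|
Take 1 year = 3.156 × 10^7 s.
T₁ = 6.263 seconds
T₂ = 123.6 years = 3.90082 × 10^9 s
1/T₁ = 0.159668 s⁻¹
1/T₂ = 2.56357 × 10^-10 s⁻¹
|1/T₁ − 1/T₂| = 0.159668 s⁻¹
T_syn = 1 / |1/T₁ − 1/T₂| = 6.263 s ≈ 6.263 seconds

Final answer: T_syn = 6.263 seconds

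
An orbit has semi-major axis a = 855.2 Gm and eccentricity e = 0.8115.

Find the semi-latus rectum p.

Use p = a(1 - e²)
a = 855.2 Gm = 8.552 × 10^11 m
e = 0.8115,  e² = 0.658532,  1 − e² = 0.341468
p = a(1 − e²) = 8.552 × 10^11 m × 0.341468 = 2.92023 × 10^11 m ≈ 292 Gm

Final answer: p = 292 Gm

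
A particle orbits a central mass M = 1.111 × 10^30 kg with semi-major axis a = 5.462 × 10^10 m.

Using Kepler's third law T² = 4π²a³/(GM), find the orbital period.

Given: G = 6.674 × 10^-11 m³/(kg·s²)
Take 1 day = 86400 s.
M = 1.111 × 10^30 kg
GM = G × M = 6.674 × 10^-11 × 1.111 × 10^30 = 7.41481 × 10^19 m³/s²
a = 5.462 × 10^10 m
a³ = 1.6295 × 10^32 m³
T = 2π √(a³/GM) = 2π √((1.6295 × 10^32) / (7.41481 × 10^19)) = 2π × 1.48244 × 10^6 s
T = 9.31445 × 10^6 s ≈ 107.8 days

Final answer: 107.8 days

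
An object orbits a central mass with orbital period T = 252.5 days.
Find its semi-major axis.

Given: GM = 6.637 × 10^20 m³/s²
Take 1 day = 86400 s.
T = 252.5 days = 2.1816 × 10^7 s
GM = 6.637 × 10^20 m³/s²
Kepler's third law: a³ = GM T² / (4π²)
T² = 4.75938 × 10^14 s²
a³ = (6.637 × 10^20) × (4.75938 × 10^14) / (4π²) = 8.00133 × 10^33 m³
a = (a³)^(1/3) = 2.00011 × 10^11 m ≈ 200 Gm

Final answer: 200 Gm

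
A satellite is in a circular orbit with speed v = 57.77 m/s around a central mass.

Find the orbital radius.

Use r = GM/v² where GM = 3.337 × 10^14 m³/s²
v = 57.77 m/s
GM = 3.337 × 10^14 m³/s²
v² = 3337.37 m²/s²
r = GM/v² = (3.337 × 10^14) / 3337.37 = 9.99888 × 10^10 m ≈ 99.99 Gm

Final answer: 99.99 Gm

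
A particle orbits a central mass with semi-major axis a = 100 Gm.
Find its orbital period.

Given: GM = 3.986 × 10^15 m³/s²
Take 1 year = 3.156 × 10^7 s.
a = 100 Gm = 1 × 10^11 m
GM = 3.986 × 10^15 m³/s²
a³ = 1 × 10^33 m³
T = 2π √(a³/GM) = 2π √((1 × 10^33) / (3.986 × 10^15)) = 2π × 5.00877 × 10^8 s
T = 3.1471 × 10^9 s ≈ 99.72 years

Final answer: 99.72 years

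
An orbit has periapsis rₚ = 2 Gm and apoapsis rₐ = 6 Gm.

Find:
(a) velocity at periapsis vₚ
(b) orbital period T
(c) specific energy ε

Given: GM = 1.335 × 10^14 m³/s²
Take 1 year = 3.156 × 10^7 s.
rₚ = 2 Gm = 2 × 10^9 m
rₐ = 6 Gm = 6 × 10^9 m
GM = 1.335 × 10^14 m³/s²
a = (rₚ + rₐ)/2 = 4 × 10^9 m
e = (rₐ − rₚ)/(rₐ + rₚ) = (4 × 10^9) / (8 × 10^9) = 0.5
(a) vₚ² = GM (2/rₚ − 1/a) = 1.335 × 10^14 × (1 × 10^-9 − 2.5 × 10^-10) = 100125 m²/s²;  vₚ = 316.425 m/s ≈ 316.4 m/s
(b) a³ = 6.4 × 10^28 m³;  T = 2π √(a³/GM) = 2π × 2.18952 × 10^7 s = 1.37572 × 10^8 s ≈ 4.359 years
(c) 2a = 8 × 10^9 m;  ε = −GM/(2a) = -16687.5 J/kg ≈ -16.69 kJ/kg

Final answer:
(a) velocity at periapsis vₚ = 316.4 m/s
(b) orbital period T = 4.359 years
(c) specific energy ε = -16.69 kJ/kg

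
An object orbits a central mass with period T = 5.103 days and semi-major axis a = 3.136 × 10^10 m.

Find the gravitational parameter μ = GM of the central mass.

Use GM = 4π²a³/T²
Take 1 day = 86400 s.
T = 5.103 days = 440899 s
a = 3.136 × 10^10 m
a³ = 3.0841 × 10^31 m³
T² = 1.94392 × 10^11 s²
GM = 4π² × (3.0841 × 10^31) / (1.94392 × 10^11) = 6.26339 × 10^21 m³/s²
GM ≈ 6.263 × 10^21 m³/s²

Final answer: GM = 6.263 × 10^21 m³/s²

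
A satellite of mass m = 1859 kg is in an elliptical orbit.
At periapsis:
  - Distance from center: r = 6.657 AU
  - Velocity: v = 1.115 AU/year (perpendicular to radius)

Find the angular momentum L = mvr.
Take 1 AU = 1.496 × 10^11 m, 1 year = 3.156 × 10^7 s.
r = 6.657 AU = 9.95887 × 10^11 m
v = 1.115 AU/year = 5285.3 m/s
vr = 5285.3 × 9.95887 × 10^11 = 5.26356 × 10^15 m²/s
L = m × vr = 1859 × 5.26356 × 10^15 = 9.78496 × 10^18 kg·m²/s ≈ 9.785 × 10^18 kg·m²/s

Final answer: L = 9.785 × 10^18 kg·m²/s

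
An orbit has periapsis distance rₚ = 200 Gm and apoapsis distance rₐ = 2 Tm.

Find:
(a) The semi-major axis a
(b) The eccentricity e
rₚ = 200 Gm = 2 × 10^11 m
rₐ = 2 Tm = 2 × 10^12 m
(a) a = (rₚ + rₐ)/2 = 1.1 × 10^12 m ≈ 1.1 Tm
(b) e = (rₐ − rₚ)/(rₐ + rₚ) = (1.8 × 10^12) / (2.2 × 10^12) = 0.818182

Final answer:
(a) a = 1.1 Tm
(b) e = 0.8182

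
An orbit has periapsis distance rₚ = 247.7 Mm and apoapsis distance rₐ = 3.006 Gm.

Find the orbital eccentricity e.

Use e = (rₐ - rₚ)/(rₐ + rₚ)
rₚ = 247.7 Mm = 2.477 × 10^8 m
rₐ = 3.006 Gm = 3.006 × 10^9 m
rₐ − rₚ = 2.7583 × 10^9 m
rₐ + rₚ = 3.2537 × 10^9 m
e = (rₐ − rₚ)/(rₐ + rₚ) = 0.847743

Final answer: e = 0.8477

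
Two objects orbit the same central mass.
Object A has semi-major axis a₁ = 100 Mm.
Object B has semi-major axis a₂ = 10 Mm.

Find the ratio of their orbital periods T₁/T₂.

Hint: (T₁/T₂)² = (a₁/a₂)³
a₁ = 100 Mm = 1 × 10^8 m
a₂ = 10 Mm = 1 × 10^7 m
a₁/a₂ = 10
T₁/T₂ = (a₁/a₂)^(3/2) = (10)^1.5 = 31.6228

Final answer: T₁/T₂ = 31.62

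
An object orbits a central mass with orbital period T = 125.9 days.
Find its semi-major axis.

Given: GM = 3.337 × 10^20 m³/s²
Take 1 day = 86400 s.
T = 125.9 days = 1.08778 × 10^7 s
GM = 3.337 × 10^20 m³/s²
Kepler's third law: a³ = GM T² / (4π²)
T² = 1.18326 × 10^14 s²
a³ = (3.337 × 10^20) × (1.18326 × 10^14) / (4π²) = 1.00017 × 10^33 m³
a = (a³)^(1/3) = 1.00006 × 10^11 m ≈ 100 Gm

Final answer: 100 Gm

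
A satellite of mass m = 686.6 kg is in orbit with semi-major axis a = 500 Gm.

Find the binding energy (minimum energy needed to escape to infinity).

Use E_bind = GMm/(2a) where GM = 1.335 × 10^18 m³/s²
a = 500 Gm = 5 × 10^11 m
GM = 1.335 × 10^18 m³/s²
m = 686.6 kg
GMm = 1.335 × 10^18 × 686.6 = 9.16611 × 10^20 m³·kg/s²
2a = 1 × 10^12 m
E_bind = GMm/(2a) = 9.16611 × 10^8 J ≈ 916.6 MJ

Final answer: 916.6 MJ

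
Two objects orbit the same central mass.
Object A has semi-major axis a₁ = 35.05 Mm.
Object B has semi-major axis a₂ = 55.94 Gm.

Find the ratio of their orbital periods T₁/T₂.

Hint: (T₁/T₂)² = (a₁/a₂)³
a₁ = 35.05 Mm = 3.505 × 10^7 m
a₂ = 55.94 Gm = 5.594 × 10^10 m
a₁/a₂ = 0.000626564
T₁/T₂ = (a₁/a₂)^(3/2) = (0.000626564)^1.5 = 1.56837 × 10^-5

Final answer: T₁/T₂ = 1.568 × 10^-5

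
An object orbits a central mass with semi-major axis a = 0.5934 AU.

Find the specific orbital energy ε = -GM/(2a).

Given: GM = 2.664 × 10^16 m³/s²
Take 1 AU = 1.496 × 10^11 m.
a = 0.5934 AU = 8.87726 × 10^10 m
GM = 2.664 × 10^16 m³/s²
2a = 1.77545 × 10^11 m
ε = −GM/(2a) = -150046 J/kg ≈ -150 kJ/kg

Final answer: -150 kJ/kg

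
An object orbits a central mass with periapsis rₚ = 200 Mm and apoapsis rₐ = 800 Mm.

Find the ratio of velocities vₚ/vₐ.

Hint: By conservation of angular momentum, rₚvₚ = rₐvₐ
rₚ = 200 Mm = 2 × 10^8 m
rₐ = 800 Mm = 8 × 10^8 m
rₚvₚ = rₐvₐ  ⇒  vₚ/vₐ = rₐ/rₚ
vₚ/vₐ = (8 × 10^8) / (2 × 10^8) = 4

Final answer: vₚ/vₐ = 4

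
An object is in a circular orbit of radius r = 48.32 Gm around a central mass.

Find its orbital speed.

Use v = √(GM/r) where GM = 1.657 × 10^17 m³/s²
r = 48.32 Gm = 4.832 × 10^10 m
GM = 1.657 × 10^17 m³/s²
GM/r = (1.657 × 10^17) / (4.832 × 10^10) = 3.42922 × 10^6 m²/s²
v = √(GM/r) = 1851.82 m/s ≈ 1.852 km/s

Final answer: 1.852 km/s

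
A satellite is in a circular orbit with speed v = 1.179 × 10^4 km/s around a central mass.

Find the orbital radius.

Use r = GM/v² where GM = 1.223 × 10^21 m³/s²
v = 1.179 × 10^4 km/s = 1.179 × 10^7 m/s
GM = 1.223 × 10^21 m³/s²
v² = 1.39004 × 10^14 m²/s²
r = GM/v² = (1.223 × 10^21) / (1.39004 × 10^14) = 8.7983 × 10^6 m ≈ 8.798 × 10^6 m

Final answer: 8.798 × 10^6 m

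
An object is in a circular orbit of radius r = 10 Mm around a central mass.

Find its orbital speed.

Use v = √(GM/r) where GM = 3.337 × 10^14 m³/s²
r = 10 Mm = 1 × 10^7 m
GM = 3.337 × 10^14 m³/s²
GM/r = (3.337 × 10^14) / (1 × 10^7) = 3.337 × 10^7 m²/s²
v = √(GM/r) = 5776.68 m/s ≈ 5.777 km/s

Final answer: 5.777 km/s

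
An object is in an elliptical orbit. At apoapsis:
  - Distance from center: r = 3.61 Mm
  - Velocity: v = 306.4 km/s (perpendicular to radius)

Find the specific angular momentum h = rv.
r = 3.61 Mm = 3.61 × 10^6 m
v = 306.4 km/s = 306400 m/s
h = rv = 3.61 × 10^6 × 306400 = 1.1061 × 10^12 m²/s ≈ 1.106 × 10^12 m²/s

Final answer: h = 1.106 × 10^12 m²/s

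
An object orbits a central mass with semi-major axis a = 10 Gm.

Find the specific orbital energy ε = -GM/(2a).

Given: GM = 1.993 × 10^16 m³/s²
a = 10 Gm = 1 × 10^10 m
GM = 1.993 × 10^16 m³/s²
2a = 2 × 10^10 m
ε = −GM/(2a) = -996500 J/kg ≈ -996.5 kJ/kg

Final answer: -996.5 kJ/kg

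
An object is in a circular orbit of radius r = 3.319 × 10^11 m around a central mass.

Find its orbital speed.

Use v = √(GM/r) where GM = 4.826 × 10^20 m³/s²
r = 3.319 × 10^11 m
GM = 4.826 × 10^20 m³/s²
GM/r = (4.826 × 10^20) / (3.319 × 10^11) = 1.45405 × 10^9 m²/s²
v = √(GM/r) = 38132 m/s ≈ 38.13 km/s

Final answer: 38.13 km/s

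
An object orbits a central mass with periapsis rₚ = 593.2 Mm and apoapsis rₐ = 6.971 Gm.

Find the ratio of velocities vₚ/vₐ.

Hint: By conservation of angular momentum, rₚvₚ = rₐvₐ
rₚ = 593.2 Mm = 5.932 × 10^8 m
rₐ = 6.971 Gm = 6.971 × 10^9 m
rₚvₚ = rₐvₐ  ⇒  vₚ/vₐ = rₐ/rₚ
vₚ/vₐ = (6.971 × 10^9) / (5.932 × 10^8) = 11.7515

Final answer: vₚ/vₐ = 11.75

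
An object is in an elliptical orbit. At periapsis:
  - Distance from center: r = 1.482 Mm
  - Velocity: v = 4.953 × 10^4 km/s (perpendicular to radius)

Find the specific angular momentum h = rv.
r = 1.482 Mm = 1.482 × 10^6 m
v = 4.953 × 10^4 km/s = 4.953 × 10^7 m/s
h = rv = 1.482 × 10^6 × 4.953 × 10^7 = 7.34035 × 10^13 m²/s ≈ 7.34 × 10^13 m²/s

Final answer: h = 7.34 × 10^13 m²/s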